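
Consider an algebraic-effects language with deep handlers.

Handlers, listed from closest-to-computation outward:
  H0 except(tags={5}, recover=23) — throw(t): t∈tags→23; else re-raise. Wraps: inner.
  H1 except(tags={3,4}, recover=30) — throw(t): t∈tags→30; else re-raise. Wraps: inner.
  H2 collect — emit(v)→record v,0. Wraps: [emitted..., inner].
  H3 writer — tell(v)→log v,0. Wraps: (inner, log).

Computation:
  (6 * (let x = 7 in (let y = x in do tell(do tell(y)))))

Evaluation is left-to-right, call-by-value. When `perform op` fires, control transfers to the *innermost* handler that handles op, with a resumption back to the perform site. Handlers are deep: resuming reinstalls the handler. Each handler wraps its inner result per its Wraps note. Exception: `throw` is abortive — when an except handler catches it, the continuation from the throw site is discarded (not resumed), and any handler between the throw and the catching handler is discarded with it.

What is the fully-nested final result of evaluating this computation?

Answer: ([0], (7, 0))

Evaluation trace:
tell(7) @ H3 ⇒ log+=7
tell(0) @ H3 ⇒ log+=0
H0 returns 0
H1 returns 0
H2 returns [0]
H3 returns ([0], (7, 0))
= ([0], (7, 0))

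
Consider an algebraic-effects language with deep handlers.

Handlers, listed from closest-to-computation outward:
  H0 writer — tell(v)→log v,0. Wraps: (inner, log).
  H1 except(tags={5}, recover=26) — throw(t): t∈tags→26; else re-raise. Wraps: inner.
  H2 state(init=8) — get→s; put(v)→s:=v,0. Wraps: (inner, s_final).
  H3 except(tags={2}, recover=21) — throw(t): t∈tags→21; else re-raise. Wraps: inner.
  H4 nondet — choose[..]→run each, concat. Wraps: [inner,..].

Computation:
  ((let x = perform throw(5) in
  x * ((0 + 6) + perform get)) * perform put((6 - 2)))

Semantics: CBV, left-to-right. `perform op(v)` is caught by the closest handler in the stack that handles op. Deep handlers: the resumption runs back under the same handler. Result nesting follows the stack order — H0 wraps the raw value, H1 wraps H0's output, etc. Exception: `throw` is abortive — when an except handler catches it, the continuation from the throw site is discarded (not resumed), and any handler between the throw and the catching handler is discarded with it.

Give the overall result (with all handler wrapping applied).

Answer: [(26, 8)]

Evaluation trace:
throw(5) @ H1 caught ⇒ 26
H2 returns (26, 8)
H3 returns (26, 8)
H4 returns [(26, 8)]
= [(26, 8)]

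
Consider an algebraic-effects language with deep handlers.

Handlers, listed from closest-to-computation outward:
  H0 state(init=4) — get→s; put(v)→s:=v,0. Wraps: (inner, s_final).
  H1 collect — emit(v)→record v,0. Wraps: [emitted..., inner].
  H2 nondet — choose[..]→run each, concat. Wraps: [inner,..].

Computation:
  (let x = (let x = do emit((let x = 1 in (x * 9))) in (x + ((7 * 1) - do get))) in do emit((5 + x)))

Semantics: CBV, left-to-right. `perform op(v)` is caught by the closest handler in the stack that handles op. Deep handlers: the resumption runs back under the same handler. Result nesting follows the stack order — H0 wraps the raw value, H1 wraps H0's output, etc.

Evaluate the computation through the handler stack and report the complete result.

Step-by-step:
emit(9) @ H1 ⇒ out+=9
get @ H0 ⇒ 4
emit(8) @ H1 ⇒ out+=8
H0 returns (0, 4)
H1 returns [9, 8, (0, 4)]
H2 returns [[9, 8, (0, 4)]]
= [[9, 8, (0, 4)]]

Answer: [[9, 8, (0, 4)]]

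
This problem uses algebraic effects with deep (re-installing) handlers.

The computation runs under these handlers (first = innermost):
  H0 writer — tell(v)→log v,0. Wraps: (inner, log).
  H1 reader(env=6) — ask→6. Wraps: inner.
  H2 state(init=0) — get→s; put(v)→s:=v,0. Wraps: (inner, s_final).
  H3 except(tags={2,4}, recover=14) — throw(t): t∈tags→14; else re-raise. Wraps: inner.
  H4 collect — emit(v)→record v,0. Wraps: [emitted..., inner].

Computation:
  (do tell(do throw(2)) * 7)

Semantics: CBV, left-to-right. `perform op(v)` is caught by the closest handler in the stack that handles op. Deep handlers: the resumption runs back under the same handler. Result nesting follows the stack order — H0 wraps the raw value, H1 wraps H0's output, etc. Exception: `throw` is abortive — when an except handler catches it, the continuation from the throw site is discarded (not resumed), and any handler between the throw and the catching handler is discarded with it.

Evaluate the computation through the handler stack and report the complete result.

Answer: [14]

Evaluation trace:
throw(2) @ H3 caught ⇒ 14
H4 returns [14]
= [14]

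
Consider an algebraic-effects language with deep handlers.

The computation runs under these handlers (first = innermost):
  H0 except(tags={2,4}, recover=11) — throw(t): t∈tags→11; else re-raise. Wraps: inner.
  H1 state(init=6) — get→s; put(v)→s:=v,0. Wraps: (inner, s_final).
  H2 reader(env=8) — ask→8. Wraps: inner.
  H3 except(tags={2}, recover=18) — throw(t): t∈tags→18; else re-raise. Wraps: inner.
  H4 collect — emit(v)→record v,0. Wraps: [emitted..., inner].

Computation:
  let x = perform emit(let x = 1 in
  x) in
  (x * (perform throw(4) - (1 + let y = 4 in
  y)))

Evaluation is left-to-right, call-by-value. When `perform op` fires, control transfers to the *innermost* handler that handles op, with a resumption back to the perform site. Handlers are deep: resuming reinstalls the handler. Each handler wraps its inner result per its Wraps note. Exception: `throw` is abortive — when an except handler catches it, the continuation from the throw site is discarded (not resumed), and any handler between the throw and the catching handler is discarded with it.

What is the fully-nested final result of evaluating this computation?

Step-by-step:
emit(1) @ H4 ⇒ out+=1
throw(4) @ H0 caught ⇒ 11
H1 returns (11, 6)
H2 returns (11, 6)
H3 returns (11, 6)
H4 returns [1, (11, 6)]
= [1, (11, 6)]

Answer: [1, (11, 6)]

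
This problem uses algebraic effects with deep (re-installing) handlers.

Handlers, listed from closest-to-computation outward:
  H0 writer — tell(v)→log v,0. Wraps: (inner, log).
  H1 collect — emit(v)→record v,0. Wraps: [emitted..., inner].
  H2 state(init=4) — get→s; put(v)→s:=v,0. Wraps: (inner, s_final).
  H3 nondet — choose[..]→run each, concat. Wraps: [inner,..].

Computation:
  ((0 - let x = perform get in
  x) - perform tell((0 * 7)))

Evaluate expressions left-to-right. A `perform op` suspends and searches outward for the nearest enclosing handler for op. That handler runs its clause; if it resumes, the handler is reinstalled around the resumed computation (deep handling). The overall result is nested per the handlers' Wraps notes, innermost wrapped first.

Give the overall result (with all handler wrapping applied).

Answer: [([(-4, (0))], 4)]

Working:
get @ H2 ⇒ 4
tell(0) @ H0 ⇒ log+=0
H0 returns (-4, (0))
H1 returns [(-4, (0))]
H2 returns ([(-4, (0))], 4)
H3 returns [([(-4, (0))], 4)]
= [([(-4, (0))], 4)]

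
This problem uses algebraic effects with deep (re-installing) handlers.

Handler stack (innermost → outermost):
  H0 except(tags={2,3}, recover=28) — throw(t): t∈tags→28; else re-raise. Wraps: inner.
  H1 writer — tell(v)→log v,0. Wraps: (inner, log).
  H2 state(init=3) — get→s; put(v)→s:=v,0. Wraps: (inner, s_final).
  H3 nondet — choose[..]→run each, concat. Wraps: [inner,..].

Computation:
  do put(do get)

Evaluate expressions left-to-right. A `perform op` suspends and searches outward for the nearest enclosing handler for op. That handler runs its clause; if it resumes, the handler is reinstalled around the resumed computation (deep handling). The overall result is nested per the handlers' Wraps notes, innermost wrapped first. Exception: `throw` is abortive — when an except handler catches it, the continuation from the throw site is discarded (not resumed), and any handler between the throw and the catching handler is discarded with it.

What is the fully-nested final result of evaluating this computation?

Step-by-step:
get @ H2 ⇒ 3
put(3) @ H2 ⇒ s:=3
H0 returns 0
H1 returns (0, ())
H2 returns ((0, ()), 3)
H3 returns [((0, ()), 3)]
= [((0, ()), 3)]

Answer: [((0, ()), 3)]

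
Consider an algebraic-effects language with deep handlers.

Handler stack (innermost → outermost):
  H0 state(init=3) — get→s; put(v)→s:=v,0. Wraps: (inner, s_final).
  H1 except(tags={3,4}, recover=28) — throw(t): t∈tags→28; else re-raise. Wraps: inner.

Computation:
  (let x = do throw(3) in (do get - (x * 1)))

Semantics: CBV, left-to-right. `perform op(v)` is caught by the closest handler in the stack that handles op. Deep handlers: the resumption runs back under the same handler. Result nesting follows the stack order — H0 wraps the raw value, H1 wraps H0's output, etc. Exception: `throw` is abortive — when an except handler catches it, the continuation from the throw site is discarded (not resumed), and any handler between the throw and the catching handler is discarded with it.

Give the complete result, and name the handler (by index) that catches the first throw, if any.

Answer: 28 ; first throw caught by: H1

Working:
throw(3) @ H1 caught ⇒ 28
= 28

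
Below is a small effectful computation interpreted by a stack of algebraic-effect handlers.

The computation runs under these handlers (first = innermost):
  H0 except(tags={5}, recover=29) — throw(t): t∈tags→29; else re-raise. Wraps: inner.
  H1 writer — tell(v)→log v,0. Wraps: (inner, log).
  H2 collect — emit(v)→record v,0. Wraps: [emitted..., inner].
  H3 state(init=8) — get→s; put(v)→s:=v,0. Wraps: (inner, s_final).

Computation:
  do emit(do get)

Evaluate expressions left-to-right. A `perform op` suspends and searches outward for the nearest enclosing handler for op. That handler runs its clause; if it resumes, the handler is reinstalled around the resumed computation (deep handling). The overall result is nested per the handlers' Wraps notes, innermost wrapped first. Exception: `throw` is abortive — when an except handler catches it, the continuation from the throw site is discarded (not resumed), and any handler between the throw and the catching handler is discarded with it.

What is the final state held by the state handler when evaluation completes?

Evaluation trace:
get @ H3 ⇒ 8
emit(8) @ H2 ⇒ out+=8
H0 returns 0
H1 returns (0, ())
H2 returns [8, (0, ())]
H3 returns ([8, (0, ())], 8)
= ([8, (0, ())], 8)

Answer: 8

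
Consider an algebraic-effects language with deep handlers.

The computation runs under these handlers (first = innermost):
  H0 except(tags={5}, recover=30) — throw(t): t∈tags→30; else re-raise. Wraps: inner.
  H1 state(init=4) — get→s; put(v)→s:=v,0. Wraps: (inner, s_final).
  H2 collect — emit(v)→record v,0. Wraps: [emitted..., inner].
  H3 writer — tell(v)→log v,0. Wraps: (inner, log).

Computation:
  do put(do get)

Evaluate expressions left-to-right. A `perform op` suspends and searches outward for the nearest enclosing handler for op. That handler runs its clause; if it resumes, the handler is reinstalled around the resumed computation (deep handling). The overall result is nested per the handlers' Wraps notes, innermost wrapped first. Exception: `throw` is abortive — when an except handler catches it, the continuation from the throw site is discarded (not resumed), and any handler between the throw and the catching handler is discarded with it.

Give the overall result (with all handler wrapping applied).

Working:
get @ H1 ⇒ 4
put(4) @ H1 ⇒ s:=4
H0 returns 0
H1 returns (0, 4)
H2 returns [(0, 4)]
H3 returns ([(0, 4)], ())
= ([(0, 4)], ())

Answer: ([(0, 4)], ())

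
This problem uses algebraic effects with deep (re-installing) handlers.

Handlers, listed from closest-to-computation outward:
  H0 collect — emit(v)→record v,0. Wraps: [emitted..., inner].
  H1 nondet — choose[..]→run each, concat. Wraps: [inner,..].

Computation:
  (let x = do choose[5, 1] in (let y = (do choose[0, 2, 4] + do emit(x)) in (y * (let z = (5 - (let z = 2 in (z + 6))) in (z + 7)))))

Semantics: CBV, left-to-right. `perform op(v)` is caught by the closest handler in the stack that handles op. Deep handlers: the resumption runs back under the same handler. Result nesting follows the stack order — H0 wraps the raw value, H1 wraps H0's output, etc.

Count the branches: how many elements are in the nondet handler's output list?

Answer: 6

Working:
choose[5, 1] @ H1
  branch[0] choose=5:
    choose[0, 2, 4] @ H1
      branch[0] choose=0:
        emit(5) @ H0 ⇒ out+=5
        H0 returns [5, 0]
        H1 returns [[5, 0]]
      branch[1] choose=2:
        emit(5) @ H0 ⇒ out+=5
        H0 returns [5, 8]
        H1 returns [[5, 8]]
      branch[2] choose=4:
        emit(5) @ H0 ⇒ out+=5
        H0 returns [5, 16]
        H1 returns [[5, 16]]
  branch[1] choose=1:
    choose[0, 2, 4] @ H1
      branch[0] choose=0:
        emit(1) @ H0 ⇒ out+=1
        H0 returns [1, 0]
        H1 returns [[1, 0]]
      branch[1] choose=2:
        emit(1) @ H0 ⇒ out+=1
        H0 returns [1, 8]
        H1 returns [[1, 8]]
      branch[2] choose=4:
        emit(1) @ H0 ⇒ out+=1
        H0 returns [1, 16]
        H1 returns [[1, 16]]
= [[5, 0], [5, 8], [5, 16], [1, 0], [1, 8], [1, 16]]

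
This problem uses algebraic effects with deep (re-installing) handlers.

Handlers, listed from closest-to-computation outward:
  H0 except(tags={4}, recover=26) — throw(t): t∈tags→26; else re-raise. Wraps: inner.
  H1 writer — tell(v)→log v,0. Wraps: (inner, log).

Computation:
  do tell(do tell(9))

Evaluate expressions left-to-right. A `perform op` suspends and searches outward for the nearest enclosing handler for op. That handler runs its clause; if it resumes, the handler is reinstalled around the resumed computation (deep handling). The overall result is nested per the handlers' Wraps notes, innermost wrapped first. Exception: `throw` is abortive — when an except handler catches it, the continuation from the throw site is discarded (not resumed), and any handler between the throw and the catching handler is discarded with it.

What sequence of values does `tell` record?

Answer: (9, 0)

Step-by-step:
tell(9) @ H1 ⇒ log+=9
tell(0) @ H1 ⇒ log+=0
H0 returns 0
H1 returns (0, (9, 0))
= (0, (9, 0))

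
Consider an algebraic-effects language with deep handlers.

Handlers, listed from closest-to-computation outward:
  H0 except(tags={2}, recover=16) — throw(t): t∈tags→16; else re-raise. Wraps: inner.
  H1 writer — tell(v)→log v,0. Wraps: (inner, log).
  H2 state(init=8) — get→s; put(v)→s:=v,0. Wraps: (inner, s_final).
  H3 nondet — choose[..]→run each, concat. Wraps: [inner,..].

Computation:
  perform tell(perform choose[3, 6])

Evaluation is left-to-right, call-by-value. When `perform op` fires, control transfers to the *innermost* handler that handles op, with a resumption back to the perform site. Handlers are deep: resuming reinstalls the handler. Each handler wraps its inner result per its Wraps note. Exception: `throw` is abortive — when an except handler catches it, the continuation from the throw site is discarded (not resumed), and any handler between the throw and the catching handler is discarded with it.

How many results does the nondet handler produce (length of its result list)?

Answer: 2

Step-by-step:
choose[3, 6] @ H3
  branch[0] choose=3:
    tell(3) @ H1 ⇒ log+=3
    H0 returns 0
    H1 returns (0, (3))
    H2 returns ((0, (3)), 8)
    H3 returns [((0, (3)), 8)]
  branch[1] choose=6:
    tell(6) @ H1 ⇒ log+=6
    H0 returns 0
    H1 returns (0, (6))
    H2 returns ((0, (6)), 8)
    H3 returns [((0, (6)), 8)]
= [((0, (3)), 8), ((0, (6)), 8)]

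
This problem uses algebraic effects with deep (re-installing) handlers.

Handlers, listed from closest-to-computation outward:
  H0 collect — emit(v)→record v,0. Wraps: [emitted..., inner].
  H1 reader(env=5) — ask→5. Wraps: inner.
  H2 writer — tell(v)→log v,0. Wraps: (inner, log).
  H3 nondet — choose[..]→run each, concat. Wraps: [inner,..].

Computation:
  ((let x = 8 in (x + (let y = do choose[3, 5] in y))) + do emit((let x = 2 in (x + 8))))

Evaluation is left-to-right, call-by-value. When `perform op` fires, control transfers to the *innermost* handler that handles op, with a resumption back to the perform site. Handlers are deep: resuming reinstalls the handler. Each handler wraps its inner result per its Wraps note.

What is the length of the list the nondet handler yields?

Answer: 2

Working:
choose[3, 5] @ H3
  branch[0] choose=3:
    emit(10) @ H0 ⇒ out+=10
    H0 returns [10, 11]
    H1 returns [10, 11]
    H2 returns ([10, 11], ())
    H3 returns [([10, 11], ())]
  branch[1] choose=5:
    emit(10) @ H0 ⇒ out+=10
    H0 returns [10, 13]
    H1 returns [10, 13]
    H2 returns ([10, 13], ())
    H3 returns [([10, 13], ())]
= [([10, 11], ()), ([10, 13], ())]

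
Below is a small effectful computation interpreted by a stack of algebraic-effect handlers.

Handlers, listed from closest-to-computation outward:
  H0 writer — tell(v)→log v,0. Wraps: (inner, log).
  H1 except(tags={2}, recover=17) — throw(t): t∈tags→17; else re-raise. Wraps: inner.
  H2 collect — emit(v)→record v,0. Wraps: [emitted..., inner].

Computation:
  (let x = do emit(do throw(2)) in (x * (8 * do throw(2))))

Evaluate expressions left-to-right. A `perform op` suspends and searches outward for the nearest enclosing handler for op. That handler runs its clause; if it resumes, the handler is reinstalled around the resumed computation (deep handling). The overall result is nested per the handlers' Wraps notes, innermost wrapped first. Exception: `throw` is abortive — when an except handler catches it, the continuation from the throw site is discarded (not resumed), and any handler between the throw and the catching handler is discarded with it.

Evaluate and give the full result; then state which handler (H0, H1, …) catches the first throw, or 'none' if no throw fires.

Working:
throw(2) @ H1 caught ⇒ 17
H2 returns [17]
= [17]

Answer: [17] ; first throw caught by: H1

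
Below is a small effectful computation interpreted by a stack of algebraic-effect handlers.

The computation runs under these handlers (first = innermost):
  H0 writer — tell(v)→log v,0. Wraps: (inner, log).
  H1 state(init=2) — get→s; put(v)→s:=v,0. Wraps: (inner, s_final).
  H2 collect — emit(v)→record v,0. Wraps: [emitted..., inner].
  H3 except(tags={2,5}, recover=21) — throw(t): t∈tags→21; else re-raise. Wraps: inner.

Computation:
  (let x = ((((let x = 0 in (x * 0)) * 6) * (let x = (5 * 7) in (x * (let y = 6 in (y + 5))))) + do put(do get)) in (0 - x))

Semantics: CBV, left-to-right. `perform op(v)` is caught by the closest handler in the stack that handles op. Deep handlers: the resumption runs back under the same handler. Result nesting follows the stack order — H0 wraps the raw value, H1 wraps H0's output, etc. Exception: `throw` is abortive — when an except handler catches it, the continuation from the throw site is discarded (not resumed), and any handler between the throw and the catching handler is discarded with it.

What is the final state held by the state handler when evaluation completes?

Answer: 2

Working:
get @ H1 ⇒ 2
put(2) @ H1 ⇒ s:=2
H0 returns (0, ())
H1 returns ((0, ()), 2)
H2 returns [((0, ()), 2)]
H3 returns [((0, ()), 2)]
= [((0, ()), 2)]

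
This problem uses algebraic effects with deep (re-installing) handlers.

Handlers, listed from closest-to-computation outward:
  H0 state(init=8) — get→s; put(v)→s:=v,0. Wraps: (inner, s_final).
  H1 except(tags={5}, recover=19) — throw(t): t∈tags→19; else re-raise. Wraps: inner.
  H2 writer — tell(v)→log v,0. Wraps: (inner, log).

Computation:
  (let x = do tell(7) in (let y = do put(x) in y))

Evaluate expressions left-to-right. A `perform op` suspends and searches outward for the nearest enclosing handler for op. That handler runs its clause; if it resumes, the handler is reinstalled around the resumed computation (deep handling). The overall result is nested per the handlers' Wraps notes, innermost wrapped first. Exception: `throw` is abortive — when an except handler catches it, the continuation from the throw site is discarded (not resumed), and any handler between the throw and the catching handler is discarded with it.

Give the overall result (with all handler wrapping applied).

Answer: ((0, 0), (7))

Working:
tell(7) @ H2 ⇒ log+=7
put(0) @ H0 ⇒ s:=0
H0 returns (0, 0)
H1 returns (0, 0)
H2 returns ((0, 0), (7))
= ((0, 0), (7))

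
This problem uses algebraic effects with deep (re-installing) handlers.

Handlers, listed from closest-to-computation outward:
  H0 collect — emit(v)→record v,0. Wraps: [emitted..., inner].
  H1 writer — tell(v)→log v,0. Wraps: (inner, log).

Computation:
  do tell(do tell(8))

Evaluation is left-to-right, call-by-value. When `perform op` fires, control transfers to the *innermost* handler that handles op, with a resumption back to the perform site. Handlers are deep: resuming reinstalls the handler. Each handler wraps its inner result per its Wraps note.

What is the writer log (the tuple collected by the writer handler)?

Evaluation trace:
tell(8) @ H1 ⇒ log+=8
tell(0) @ H1 ⇒ log+=0
H0 returns [0]
H1 returns ([0], (8, 0))
= ([0], (8, 0))

Answer: (8, 0)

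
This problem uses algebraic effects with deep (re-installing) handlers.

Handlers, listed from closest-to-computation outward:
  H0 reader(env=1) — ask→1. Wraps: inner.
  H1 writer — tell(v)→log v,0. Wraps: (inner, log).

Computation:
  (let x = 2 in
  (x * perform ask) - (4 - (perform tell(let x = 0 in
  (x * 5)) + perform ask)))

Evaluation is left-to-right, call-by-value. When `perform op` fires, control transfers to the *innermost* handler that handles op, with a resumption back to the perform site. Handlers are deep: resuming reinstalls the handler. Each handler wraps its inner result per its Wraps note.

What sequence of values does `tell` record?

Answer: (0)

Evaluation trace:
ask @ H0 ⇒ 1
tell(0) @ H1 ⇒ log+=0
ask @ H0 ⇒ 1
H0 returns -1
H1 returns (-1, (0))
= (-1, (0))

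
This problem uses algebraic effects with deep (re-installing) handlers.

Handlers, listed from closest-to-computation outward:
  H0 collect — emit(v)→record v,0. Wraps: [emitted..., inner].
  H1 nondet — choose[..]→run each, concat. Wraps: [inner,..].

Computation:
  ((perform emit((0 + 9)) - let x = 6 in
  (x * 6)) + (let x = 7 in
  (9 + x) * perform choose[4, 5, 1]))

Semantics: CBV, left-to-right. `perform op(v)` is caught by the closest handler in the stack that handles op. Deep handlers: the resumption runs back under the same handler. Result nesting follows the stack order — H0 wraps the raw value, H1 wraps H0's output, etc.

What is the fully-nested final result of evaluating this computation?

Working:
emit(9) @ H0 ⇒ out+=9
choose[4, 5, 1] @ H1
  branch[0] choose=4:
    H0 returns [9, 28]
    H1 returns [[9, 28]]
  branch[1] choose=5:
    H0 returns [9, 44]
    H1 returns [[9, 44]]
  branch[2] choose=1:
    H0 returns [9, -20]
    H1 returns [[9, -20]]
= [[9, 28], [9, 44], [9, -20]]

Answer: [[9, 28], [9, 44], [9, -20]]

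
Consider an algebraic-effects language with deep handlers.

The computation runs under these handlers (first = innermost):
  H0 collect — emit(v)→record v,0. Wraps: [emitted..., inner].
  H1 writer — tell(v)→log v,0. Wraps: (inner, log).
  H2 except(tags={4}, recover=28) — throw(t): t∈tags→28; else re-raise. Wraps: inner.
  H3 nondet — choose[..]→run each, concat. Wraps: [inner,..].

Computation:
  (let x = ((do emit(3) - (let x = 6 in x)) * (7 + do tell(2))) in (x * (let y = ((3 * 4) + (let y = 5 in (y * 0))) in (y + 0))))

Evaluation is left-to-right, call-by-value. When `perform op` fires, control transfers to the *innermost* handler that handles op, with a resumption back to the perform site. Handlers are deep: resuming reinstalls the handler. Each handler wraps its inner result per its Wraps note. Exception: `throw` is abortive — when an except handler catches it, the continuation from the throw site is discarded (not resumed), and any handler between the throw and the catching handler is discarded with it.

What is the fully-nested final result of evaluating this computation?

Answer: [([3, -504], (2))]

Evaluation trace:
emit(3) @ H0 ⇒ out+=3
tell(2) @ H1 ⇒ log+=2
H0 returns [3, -504]
H1 returns ([3, -504], (2))
H2 returns ([3, -504], (2))
H3 returns [([3, -504], (2))]
= [([3, -504], (2))]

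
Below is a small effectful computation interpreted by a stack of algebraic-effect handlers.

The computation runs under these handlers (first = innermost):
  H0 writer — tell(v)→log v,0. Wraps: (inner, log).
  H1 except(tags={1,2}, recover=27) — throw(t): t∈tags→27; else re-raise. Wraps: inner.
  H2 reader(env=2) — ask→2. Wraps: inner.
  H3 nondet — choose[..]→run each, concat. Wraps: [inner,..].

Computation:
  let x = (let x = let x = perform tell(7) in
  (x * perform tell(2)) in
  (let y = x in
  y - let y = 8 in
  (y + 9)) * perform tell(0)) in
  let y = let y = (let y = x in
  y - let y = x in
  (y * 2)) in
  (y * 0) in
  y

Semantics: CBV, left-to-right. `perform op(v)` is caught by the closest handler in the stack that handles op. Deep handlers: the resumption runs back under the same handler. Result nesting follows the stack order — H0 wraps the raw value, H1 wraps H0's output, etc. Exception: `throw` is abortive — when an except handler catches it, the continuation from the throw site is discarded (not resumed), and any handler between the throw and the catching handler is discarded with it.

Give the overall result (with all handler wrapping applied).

Evaluation trace:
tell(7) @ H0 ⇒ log+=7
tell(2) @ H0 ⇒ log+=2
tell(0) @ H0 ⇒ log+=0
H0 returns (0, (7, 2, 0))
H1 returns (0, (7, 2, 0))
H2 returns (0, (7, 2, 0))
H3 returns [(0, (7, 2, 0))]
= [(0, (7, 2, 0))]

Answer: [(0, (7, 2, 0))]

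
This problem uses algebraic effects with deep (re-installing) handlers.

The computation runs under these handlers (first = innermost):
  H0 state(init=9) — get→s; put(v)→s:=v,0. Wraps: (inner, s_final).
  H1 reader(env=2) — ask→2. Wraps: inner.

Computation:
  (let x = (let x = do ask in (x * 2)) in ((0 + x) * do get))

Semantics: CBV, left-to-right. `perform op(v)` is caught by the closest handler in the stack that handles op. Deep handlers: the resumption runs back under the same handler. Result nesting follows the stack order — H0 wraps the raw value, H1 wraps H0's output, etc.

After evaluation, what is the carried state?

Answer: 9

Working:
ask @ H1 ⇒ 2
get @ H0 ⇒ 9
H0 returns (36, 9)
H1 returns (36, 9)
= (36, 9)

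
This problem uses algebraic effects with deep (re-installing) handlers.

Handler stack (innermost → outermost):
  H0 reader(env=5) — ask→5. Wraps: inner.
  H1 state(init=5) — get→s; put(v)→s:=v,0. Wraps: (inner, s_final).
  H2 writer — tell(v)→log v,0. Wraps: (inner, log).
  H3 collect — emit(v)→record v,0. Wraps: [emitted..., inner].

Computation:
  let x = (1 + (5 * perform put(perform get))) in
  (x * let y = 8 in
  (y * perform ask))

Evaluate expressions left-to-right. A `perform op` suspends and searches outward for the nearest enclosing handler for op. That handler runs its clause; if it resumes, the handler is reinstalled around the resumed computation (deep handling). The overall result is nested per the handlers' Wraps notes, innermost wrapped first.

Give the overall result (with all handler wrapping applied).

Answer: [((40, 5), ())]

Working:
get @ H1 ⇒ 5
put(5) @ H1 ⇒ s:=5
ask @ H0 ⇒ 5
H0 returns 40
H1 returns (40, 5)
H2 returns ((40, 5), ())
H3 returns [((40, 5), ())]
= [((40, 5), ())]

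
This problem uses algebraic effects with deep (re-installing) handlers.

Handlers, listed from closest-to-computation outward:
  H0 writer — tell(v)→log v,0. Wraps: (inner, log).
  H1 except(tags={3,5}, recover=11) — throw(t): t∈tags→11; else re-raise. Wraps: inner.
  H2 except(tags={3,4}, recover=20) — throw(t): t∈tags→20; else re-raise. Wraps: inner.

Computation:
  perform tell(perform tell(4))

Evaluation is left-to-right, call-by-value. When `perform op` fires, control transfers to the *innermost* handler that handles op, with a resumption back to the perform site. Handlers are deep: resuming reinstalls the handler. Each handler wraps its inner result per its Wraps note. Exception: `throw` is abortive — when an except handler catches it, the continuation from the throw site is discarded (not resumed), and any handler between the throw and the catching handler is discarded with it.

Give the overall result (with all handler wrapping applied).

Answer: (0, (4, 0))

Evaluation trace:
tell(4) @ H0 ⇒ log+=4
tell(0) @ H0 ⇒ log+=0
H0 returns (0, (4, 0))
H1 returns (0, (4, 0))
H2 returns (0, (4, 0))
= (0, (4, 0))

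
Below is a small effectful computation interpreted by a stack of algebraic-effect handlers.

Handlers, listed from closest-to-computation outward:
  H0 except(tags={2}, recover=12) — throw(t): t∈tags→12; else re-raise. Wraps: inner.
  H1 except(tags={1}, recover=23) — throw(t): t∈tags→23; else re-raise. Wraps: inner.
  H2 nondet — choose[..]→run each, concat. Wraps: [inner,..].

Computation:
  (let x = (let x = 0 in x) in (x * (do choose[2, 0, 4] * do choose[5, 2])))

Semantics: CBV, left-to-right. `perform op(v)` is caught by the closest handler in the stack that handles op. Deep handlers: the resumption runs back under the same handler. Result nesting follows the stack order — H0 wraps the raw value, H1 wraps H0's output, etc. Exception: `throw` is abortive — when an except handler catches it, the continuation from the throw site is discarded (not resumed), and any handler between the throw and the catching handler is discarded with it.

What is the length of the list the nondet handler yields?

Working:
choose[2, 0, 4] @ H2
  branch[0] choose=2:
    choose[5, 2] @ H2
      branch[0] choose=5:
        H0 returns 0
        H1 returns 0
        H2 returns [0]
      branch[1] choose=2:
        H0 returns 0
        H1 returns 0
        H2 returns [0]
  branch[1] choose=0:
    choose[5, 2] @ H2
      branch[0] choose=5:
        H0 returns 0
        H1 returns 0
        H2 returns [0]
      branch[1] choose=2:
        H0 returns 0
        H1 returns 0
        H2 returns [0]
  branch[2] choose=4:
    choose[5, 2] @ H2
      branch[0] choose=5:
        H0 returns 0
        H1 returns 0
        H2 returns [0]
      branch[1] choose=2:
        H0 returns 0
        H1 returns 0
        H2 returns [0]
= [0, 0, 0, 0, 0, 0]

Answer: 6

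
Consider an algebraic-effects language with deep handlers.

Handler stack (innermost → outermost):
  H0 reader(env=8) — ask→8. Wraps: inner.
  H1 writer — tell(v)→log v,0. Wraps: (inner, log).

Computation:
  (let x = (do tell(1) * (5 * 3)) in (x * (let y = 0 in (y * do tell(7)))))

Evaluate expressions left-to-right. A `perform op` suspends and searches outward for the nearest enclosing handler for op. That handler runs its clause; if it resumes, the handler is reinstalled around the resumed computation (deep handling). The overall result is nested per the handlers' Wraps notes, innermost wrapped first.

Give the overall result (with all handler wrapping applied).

Step-by-step:
tell(1) @ H1 ⇒ log+=1
tell(7) @ H1 ⇒ log+=7
H0 returns 0
H1 returns (0, (1, 7))
= (0, (1, 7))

Answer: (0, (1, 7))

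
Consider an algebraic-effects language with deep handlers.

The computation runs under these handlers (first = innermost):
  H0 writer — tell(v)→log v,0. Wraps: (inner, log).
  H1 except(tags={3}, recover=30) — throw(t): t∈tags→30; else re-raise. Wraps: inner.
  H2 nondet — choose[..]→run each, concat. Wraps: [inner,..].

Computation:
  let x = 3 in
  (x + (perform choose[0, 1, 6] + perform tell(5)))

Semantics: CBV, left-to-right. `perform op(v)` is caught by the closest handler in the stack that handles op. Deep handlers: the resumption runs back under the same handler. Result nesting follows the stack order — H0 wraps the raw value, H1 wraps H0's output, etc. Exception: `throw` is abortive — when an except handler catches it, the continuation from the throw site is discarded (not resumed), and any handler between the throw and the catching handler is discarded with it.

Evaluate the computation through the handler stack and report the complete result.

Evaluation trace:
choose[0, 1, 6] @ H2
  branch[0] choose=0:
    tell(5) @ H0 ⇒ log+=5
    H0 returns (3, (5))
    H1 returns (3, (5))
    H2 returns [(3, (5))]
  branch[1] choose=1:
    tell(5) @ H0 ⇒ log+=5
    H0 returns (4, (5))
    H1 returns (4, (5))
    H2 returns [(4, (5))]
  branch[2] choose=6:
    tell(5) @ H0 ⇒ log+=5
    H0 returns (9, (5))
    H1 returns (9, (5))
    H2 returns [(9, (5))]
= [(3, (5)), (4, (5)), (9, (5))]

Answer: [(3, (5)), (4, (5)), (9, (5))]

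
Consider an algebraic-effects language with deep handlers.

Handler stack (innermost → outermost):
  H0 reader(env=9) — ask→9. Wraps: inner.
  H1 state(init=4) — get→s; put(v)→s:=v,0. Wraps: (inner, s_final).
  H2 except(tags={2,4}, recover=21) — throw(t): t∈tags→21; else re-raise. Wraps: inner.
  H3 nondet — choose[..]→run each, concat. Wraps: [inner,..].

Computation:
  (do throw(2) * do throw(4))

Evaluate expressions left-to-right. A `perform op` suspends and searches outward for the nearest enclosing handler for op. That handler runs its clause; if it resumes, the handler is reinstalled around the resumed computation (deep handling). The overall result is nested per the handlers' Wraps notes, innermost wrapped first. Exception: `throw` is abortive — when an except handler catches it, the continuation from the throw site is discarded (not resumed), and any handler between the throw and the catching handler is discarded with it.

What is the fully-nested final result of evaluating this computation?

Answer: [21]

Working:
throw(2) @ H2 caught ⇒ 21
H3 returns [21]
= [21]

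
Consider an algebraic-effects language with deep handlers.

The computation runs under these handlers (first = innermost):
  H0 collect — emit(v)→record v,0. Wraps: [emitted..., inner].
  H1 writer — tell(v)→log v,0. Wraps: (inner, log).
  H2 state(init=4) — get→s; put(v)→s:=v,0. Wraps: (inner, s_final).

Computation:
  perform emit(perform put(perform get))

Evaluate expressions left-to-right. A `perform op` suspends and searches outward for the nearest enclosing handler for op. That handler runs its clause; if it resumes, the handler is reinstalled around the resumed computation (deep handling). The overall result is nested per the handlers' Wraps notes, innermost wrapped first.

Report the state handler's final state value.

Working:
get @ H2 ⇒ 4
put(4) @ H2 ⇒ s:=4
emit(0) @ H0 ⇒ out+=0
H0 returns [0, 0]
H1 returns ([0, 0], ())
H2 returns (([0, 0], ()), 4)
= (([0, 0], ()), 4)

Answer: 4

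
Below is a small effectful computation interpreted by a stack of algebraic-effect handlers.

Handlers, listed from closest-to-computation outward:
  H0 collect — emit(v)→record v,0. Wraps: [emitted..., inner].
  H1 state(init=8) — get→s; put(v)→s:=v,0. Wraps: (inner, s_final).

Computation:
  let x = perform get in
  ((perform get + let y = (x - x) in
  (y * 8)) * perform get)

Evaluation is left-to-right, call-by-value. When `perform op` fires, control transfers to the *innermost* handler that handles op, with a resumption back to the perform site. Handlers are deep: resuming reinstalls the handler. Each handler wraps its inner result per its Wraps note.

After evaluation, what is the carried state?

Step-by-step:
get @ H1 ⇒ 8
get @ H1 ⇒ 8
get @ H1 ⇒ 8
H0 returns [64]
H1 returns ([64], 8)
= ([64], 8)

Answer: 8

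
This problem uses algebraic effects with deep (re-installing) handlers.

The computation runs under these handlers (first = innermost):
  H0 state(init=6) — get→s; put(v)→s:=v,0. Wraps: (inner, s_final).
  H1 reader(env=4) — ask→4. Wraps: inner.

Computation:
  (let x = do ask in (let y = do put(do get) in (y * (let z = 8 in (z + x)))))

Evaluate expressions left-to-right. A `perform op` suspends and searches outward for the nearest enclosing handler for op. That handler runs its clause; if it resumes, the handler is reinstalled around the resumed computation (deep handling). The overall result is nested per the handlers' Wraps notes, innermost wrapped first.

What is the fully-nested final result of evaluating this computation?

Step-by-step:
ask @ H1 ⇒ 4
get @ H0 ⇒ 6
put(6) @ H0 ⇒ s:=6
H0 returns (0, 6)
H1 returns (0, 6)
= (0, 6)

Answer: (0, 6)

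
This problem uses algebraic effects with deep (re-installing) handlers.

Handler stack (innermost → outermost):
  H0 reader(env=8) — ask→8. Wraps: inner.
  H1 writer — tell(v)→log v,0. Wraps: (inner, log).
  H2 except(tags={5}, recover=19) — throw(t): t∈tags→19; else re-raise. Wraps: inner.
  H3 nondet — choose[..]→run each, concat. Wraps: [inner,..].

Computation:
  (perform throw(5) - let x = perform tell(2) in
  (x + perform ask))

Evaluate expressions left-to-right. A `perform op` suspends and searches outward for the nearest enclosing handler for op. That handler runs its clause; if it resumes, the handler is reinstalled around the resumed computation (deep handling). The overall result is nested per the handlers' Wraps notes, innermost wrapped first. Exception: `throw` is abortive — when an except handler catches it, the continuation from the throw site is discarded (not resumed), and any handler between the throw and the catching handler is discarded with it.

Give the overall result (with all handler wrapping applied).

Answer: [19]

Step-by-step:
throw(5) @ H2 caught ⇒ 19
H3 returns [19]
= [19]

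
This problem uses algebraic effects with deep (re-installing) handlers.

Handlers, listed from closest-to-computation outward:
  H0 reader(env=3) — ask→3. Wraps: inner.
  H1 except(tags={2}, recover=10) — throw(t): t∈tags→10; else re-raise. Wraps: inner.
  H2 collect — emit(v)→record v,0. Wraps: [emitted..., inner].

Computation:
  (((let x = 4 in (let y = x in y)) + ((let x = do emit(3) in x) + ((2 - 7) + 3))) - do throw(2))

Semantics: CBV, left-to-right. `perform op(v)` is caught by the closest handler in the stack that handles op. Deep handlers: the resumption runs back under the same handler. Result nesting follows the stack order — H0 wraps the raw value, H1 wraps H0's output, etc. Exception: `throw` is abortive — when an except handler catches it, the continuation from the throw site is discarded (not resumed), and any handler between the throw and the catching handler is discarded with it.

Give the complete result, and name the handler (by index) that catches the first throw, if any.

Step-by-step:
emit(3) @ H2 ⇒ out+=3
throw(2) @ H1 caught ⇒ 10
H2 returns [3, 10]
= [3, 10]

Answer: [3, 10] ; first throw caught by: H1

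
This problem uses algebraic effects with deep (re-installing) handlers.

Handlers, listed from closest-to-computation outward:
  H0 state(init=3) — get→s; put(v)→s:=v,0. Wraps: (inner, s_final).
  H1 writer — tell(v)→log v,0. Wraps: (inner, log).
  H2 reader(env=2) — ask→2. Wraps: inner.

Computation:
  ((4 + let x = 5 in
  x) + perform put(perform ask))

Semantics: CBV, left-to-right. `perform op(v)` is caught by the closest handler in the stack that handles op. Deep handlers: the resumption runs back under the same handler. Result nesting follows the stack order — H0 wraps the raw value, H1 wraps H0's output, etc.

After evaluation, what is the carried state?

Step-by-step:
ask @ H2 ⇒ 2
put(2) @ H0 ⇒ s:=2
H0 returns (9, 2)
H1 returns ((9, 2), ())
H2 returns ((9, 2), ())
= ((9, 2), ())

Answer: 2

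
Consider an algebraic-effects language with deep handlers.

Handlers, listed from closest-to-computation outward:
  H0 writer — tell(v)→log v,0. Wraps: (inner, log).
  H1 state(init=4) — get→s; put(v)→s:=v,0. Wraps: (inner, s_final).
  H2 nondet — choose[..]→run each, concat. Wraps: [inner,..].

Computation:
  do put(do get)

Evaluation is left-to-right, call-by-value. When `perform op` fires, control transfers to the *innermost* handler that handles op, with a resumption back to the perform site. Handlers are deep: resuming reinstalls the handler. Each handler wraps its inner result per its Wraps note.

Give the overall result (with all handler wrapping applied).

Working:
get @ H1 ⇒ 4
put(4) @ H1 ⇒ s:=4
H0 returns (0, ())
H1 returns ((0, ()), 4)
H2 returns [((0, ()), 4)]
= [((0, ()), 4)]

Answer: [((0, ()), 4)]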